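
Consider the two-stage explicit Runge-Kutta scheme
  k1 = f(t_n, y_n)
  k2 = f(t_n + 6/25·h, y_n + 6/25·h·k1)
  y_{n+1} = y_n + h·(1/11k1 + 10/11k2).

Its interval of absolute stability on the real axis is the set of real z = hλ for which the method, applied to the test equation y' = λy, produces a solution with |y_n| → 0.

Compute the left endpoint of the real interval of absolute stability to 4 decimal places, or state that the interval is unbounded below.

Set f=λy, z=hλ:
  k1=λy_n ⇒ h·k1=z·y_n;  k2=λ(1+6/25z)y_n ⇒ h·k2=z(1+6/25z)y_n
  y_{n+1}/y_n = 1 + 1/11z + 10/11z(1+6/25z) = 1 + z + 12/55z²
  ⇒ R(z) = 1 + z + 12/55z².

Find x<0 with |R(x)|<1.
x=-0.49: |R|=0.5624
R=1: x+12/55x²=0 ⇒ x=−55/12=-4.5833; min R=1−1/(4·12/55)=-0.1458>−1
Confirm numerically:
  x=-4.540: |R|=0.95708 <1
  x=-4.069: |R|=0.54338 <1
  x=-2.011: |R|=0.12865 <1
  x=-5.016: |R|=1.47351 >1
  x=-4.615: |R|=1.03189 >1
Stable set (-4.5833, 0).

left endpoint -4.5833.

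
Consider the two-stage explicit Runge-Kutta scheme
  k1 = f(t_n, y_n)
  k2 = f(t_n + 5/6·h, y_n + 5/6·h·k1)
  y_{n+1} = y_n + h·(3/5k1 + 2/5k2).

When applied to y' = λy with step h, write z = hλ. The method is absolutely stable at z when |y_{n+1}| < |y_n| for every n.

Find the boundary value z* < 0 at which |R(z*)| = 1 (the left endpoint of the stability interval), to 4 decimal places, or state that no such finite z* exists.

z* = -3.0000.

Set f=λy, z=hλ:
  k1=λy_n ⇒ h·k1=z·y_n;  k2=λ(1+5/6z)y_n ⇒ h·k2=z(1+5/6z)y_n
  y_{n+1}/y_n = 1 + 3/5z + 2/5z(1+5/6z) = 1 + z + 1/3z²
  R(z) = 1 + z + 1/3z².

Solve |R(x)|<1 on ℝ⁻.
x=-0.7: |R|=0.4633
R=1: x+1/3x²=0 ⇒ x=−3=-3.0000; min R=1−1/(4·1/3)=0.2500>−1
Confirm numerically:
  x=-2.813: |R|=0.82466 <1
  x=-2.374: |R|=0.50463 <1
  x=-2.220: |R|=0.42280 <1
  x=-2.081: |R|=0.36252 <1
  x=-3.520: |R|=1.61013 >1
  x=-3.366: |R|=1.41065 >1
Interval (-3.0000, 0).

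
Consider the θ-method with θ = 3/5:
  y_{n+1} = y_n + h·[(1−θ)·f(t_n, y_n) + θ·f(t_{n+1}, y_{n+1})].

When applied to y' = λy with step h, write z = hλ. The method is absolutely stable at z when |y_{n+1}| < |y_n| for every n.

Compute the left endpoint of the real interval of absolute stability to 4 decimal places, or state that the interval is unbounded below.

(−∞, 0) — no finite endpoint.

Test eqn y'=λy, z=hλ:
  y_{n+1} = y_n + z·[2/5·y_n + 3/5·y_{n+1}] ⇒ (1 − 3/5z)y_{n+1} = (1 + 2/5z)y_n
  so R(z) = (1 + 2/5z)/(1 − 3/5z).

Need |R(x)|<1, x<0.
x=-0.61: |R|=0.5534
x=-2: |R|=0.0909
x=-10: |R|=0.4286
x=-100: |R|=0.6393
θ=3/5≥1/2 ⇒ |1+2/5x|<|1−3/5x| ∀x<0 ⇒ interval (−∞,0).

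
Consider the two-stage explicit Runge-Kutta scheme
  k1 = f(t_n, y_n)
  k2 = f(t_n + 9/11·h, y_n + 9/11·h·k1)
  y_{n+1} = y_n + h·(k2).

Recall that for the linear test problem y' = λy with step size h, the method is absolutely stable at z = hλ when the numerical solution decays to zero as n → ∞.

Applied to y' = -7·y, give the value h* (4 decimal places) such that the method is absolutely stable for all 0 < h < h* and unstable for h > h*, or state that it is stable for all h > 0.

(-1.2222,0); λ=-7 ⇒ h* = (11/9)/7 = 0.1746.

On y'=λy, z=hλ:
  k1=λy_n ⇒ h·k1=z·y_n;  k2=λ(1+9/11z)y_n ⇒ h·k2=z(1+9/11z)y_n
  y_{n+1}/y_n = 1 + z(1+9/11z) = 1 + z + 9/11z²
  ⇒ R(z) = 1 + z + 9/11z².

Boundary: |R(x)|=1, x<0.
x=-0.67: |R|=0.6973
R=1: x+9/11x²=0 ⇒ x=−11/9=-1.2222; min R=1−1/(4·9/11)=0.6944>−1
Confirm numerically:
  x=-1.067: |R|=0.86449 <1
  x=-0.644: |R|=0.69533 <1
  x=-0.504: |R|=0.70383 <1
  x=-1.365: |R|=1.15946 >1
  x=-1.358: |R|=1.15086 >1
Stable set (-1.2222, 0).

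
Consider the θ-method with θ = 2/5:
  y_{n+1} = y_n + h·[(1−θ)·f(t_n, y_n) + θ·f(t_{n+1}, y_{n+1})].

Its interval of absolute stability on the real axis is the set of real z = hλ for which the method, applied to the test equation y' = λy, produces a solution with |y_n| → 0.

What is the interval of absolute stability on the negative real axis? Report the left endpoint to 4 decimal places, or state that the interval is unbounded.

z∈(-10.0000,0).

Set f=λy, z=hλ:
  y_{n+1} = y_n + z·[3/5·y_n + 2/5·y_{n+1}] ⇒ (1 − 2/5z)y_{n+1} = (1 + 3/5z)y_n
  ⇒ R(z) = (1 + 3/5z)/(1 − 2/5z).

Boundary: |R(x)|=1, x<0.
x=-0.4: |R|=0.6552
R=−1: 1+3/5x = −1+2/5x ⇒ -1/5x=2 ⇒ x=2/(-1/5)=-10.0000
Confirm numerically:
  x=-9.694: |R|=0.98745 <1
  x=-9.039: |R|=0.95836 <1
  x=-9.009: |R|=0.95695 <1
  x=-7.513: |R|=0.87581 <1
  x=-10.487: |R|=1.01875 >1
  x=-10.187: |R|=1.00737 >1
  x=-10.043: |R|=1.00171 >1
So |R|<1 on (-10.0000, 0).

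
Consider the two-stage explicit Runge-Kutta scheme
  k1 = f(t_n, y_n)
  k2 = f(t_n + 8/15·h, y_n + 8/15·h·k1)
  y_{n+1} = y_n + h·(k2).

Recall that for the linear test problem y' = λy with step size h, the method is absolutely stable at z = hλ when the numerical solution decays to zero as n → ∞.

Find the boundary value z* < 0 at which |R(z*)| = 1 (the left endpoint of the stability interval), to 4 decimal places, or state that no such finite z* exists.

left endpoint -1.8750.

On y'=λy, z=hλ:
  k1=λy_n ⇒ h·k1=z·y_n;  k2=λ(1+8/15z)y_n ⇒ h·k2=z(1+8/15z)y_n
  y_{n+1}/y_n = 1 + z(1+8/15z) = 1 + z + 8/15z²
  ⇒ R(z) = 1 + z + 8/15z².

Boundary: |R(x)|=1, x<0.
x=-0.45: |R|=0.6580
R=1: x+8/15x²=0 ⇒ x=−15/8=-1.8750; min R=1−1/(4·8/15)=0.5312>−1
Confirm numerically:
  x=-1.736: |R|=0.87130 <1
  x=-1.167: |R|=0.55934 <1
  x=-0.791: |R|=0.54270 <1
  x=-2.453: |R|=1.75618 >1
  x=-2.082: |R|=1.22985 >1
So |R|<1 on (-1.8750, 0).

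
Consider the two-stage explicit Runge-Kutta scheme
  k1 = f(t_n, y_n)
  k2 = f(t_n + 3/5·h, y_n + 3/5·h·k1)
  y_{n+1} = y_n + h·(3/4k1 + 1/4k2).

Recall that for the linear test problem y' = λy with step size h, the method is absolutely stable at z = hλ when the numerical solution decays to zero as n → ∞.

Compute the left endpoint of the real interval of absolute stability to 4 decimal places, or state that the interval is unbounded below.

Set f=λy, z=hλ:
  k1=λy_n ⇒ h·k1=z·y_n;  k2=λ(1+3/5z)y_n ⇒ h·k2=z(1+3/5z)y_n
  y_{n+1}/y_n = 1 + 3/4z + 1/4z(1+3/5z) = 1 + z + 3/20z²
  R(z) = 1 + z + 3/20z².

Boundary: |R(x)|=1, x<0.
x=-1.35: |R|=0.0766
R=1: x+3/20x²=0 ⇒ x=−20/3=-6.6667; min R=1−1/(4·3/20)=-0.6667>−1
Confirm numerically:
  x=-5.846: |R|=0.28036 <1
  x=-5.734: |R|=0.19781 <1
  x=-5.200: |R|=0.14400 <1
  x=-4.386: |R|=0.50045 <1
  x=-7.158: |R|=1.52754 >1
  x=-7.146: |R|=1.51380 >1
Interval (-6.6667, 0).

z* = -6.6667.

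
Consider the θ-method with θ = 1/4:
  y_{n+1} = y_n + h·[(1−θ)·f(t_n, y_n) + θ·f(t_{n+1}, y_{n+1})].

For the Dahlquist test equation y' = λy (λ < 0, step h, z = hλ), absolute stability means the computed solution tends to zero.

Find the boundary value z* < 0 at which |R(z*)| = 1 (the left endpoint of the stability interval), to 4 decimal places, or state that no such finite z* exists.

Test eqn y'=λy, z=hλ:
  y_{n+1} = y_n + z·[3/4·y_n + 1/4·y_{n+1}] ⇒ (1 − 1/4z)y_{n+1} = (1 + 3/4z)y_n
  ⇒ R(z) = (1 + 3/4z)/(1 − 1/4z).

Find x<0 with |R(x)|<1.
x=-0.53: |R|=0.5320
R=−1: 1+3/4x = −1+1/4x ⇒ -1/2x=2 ⇒ x=2/(-1/2)=-4.0000
Confirm numerically:
  x=-2.493: |R|=0.53581 <1
  x=-2.031: |R|=0.34704 <1
  x=-1.657: |R|=0.17165 <1
  x=-4.596: |R|=1.13867 >1
  x=-4.519: |R|=1.12185 >1
  x=-4.476: |R|=1.11232 >1
Interval (-4.0000, 0).

z* = -4.0000.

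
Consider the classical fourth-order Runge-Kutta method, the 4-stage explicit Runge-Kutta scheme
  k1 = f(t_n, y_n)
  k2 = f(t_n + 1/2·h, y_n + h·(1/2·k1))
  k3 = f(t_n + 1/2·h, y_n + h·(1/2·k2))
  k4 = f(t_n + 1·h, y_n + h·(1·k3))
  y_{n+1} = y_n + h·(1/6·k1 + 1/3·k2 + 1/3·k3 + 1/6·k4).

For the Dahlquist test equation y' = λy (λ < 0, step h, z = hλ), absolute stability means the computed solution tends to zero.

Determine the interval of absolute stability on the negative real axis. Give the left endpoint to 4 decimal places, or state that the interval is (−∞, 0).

z∈(-2.7853,0).

With y'=λy (z=hλ):
  order 4, 4-stage ⇒ R(z)=1+z+z^2/2+z^3/6+z^4/24
  (e.g. R(-1.3)=0.29784, |R|=0.29784)

Boundary: |R(x)|=1, x<0.
x=-1.3: |R|=0.2978
|R(-2.78)|=0.9920 |R(-2.07)|=0.3592 |R(-0.99)|=0.3784
Bisect:
  x_lo=-3.6135 |R|=3.1555  x_hi=-0.1921 |R|=0.8252
  mid=-1.90282 |R|=0.30551 →hi
  mid=-2.75818 |R|=0.95989 →hi
  mid=-3.18587 |R|=1.79210 →lo
  mid=-2.97202 |R|=1.32002 →lo
  mid=-2.86510 |R|=1.12715 →lo
  mid=-2.81164 |R|=1.04046 →lo
  mid=-2.78491 |R|=0.99943 →hi
  mid=-2.79828 |R|=1.01975 →lo
  mid=-2.79160 |R|=1.00954 →lo
  ...
  [-2.78533,-2.78512] ⇒ x*=-2.7853
Stable set (-2.7853, 0).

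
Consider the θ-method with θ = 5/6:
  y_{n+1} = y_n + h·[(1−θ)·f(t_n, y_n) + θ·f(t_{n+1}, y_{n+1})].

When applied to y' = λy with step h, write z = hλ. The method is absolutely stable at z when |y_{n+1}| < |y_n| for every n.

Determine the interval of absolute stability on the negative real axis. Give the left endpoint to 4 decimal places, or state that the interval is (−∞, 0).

interval (−∞, 0).

With y'=λy (z=hλ):
  y_{n+1} = y_n + z·[1/6·y_n + 5/6·y_{n+1}] ⇒ (1 − 5/6z)y_{n+1} = (1 + 1/6z)y_n
  Hence R(z) = (1 + 1/6z)/(1 − 5/6z).

Boundary: |R(x)|=1, x<0.
x=-1.14: |R|=0.4154
x=-2: |R|=0.2500
x=-10: |R|=0.0714
x=-100: |R|=0.1858
θ=5/6≥1/2 ⇒ |1+1/6x|<|1−5/6x| ∀x<0 ⇒ stable on all of ℝ⁻.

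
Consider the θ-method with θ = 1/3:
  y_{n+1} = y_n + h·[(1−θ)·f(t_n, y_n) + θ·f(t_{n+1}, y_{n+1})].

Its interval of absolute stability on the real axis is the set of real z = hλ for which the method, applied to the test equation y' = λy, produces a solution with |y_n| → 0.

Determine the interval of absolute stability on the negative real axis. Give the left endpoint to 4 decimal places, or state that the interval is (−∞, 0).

Set f=λy, z=hλ:
  y_{n+1} = y_n + z·[2/3·y_n + 1/3·y_{n+1}] ⇒ (1 − 1/3z)y_{n+1} = (1 + 2/3z)y_n
  ⇒ R(z) = (1 + 2/3z)/(1 − 1/3z).

Boundary: |R(x)|=1, x<0.
x=-0.53: |R|=0.5496
R=−1: 1+2/3x = −1+1/3x ⇒ -1/3x=2 ⇒ x=2/(-1/3)=-6.0000
Confirm numerically:
  x=-5.791: |R|=0.97623 <1
  x=-5.294: |R|=0.91488 <1
  x=-3.549: |R|=0.62574 <1
  x=-6.252: |R|=1.02724 >1
  x=-6.099: |R|=1.01088 >1
  x=-6.053: |R|=1.00585 >1
Interval (-6.0000, 0).

(-6.0000, 0).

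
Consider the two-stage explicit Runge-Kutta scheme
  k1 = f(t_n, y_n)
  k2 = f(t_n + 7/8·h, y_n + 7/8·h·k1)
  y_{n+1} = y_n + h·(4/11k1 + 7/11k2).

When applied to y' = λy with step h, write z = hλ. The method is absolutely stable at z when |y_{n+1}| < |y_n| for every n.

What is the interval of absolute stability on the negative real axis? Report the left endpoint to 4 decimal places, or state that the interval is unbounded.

(-1.7959, 0).

Test eqn y'=λy, z=hλ:
  k1=λy_n ⇒ h·k1=z·y_n;  k2=λ(1+7/8z)y_n ⇒ h·k2=z(1+7/8z)y_n
  y_{n+1}/y_n = 1 + 4/11z + 7/11z(1+7/8z) = 1 + z + 49/88z²
  Hence R(z) = 1 + z + 49/88z².

Need |R(x)|<1, x<0.
x=-1.16: |R|=0.5893
R=1: x+49/88x²=0 ⇒ x=−88/49=-1.7959; min R=1−1/(4·49/88)=0.5510>−1
Confirm numerically:
  x=-1.736: |R|=0.94208 <1
  x=-1.045: |R|=0.56306 <1
  x=-1.038: |R|=0.56194 <1
  x=-2.181: |R|=1.46765 >1
  x=-1.833: |R|=1.03785 >1
Interval (-1.7959, 0).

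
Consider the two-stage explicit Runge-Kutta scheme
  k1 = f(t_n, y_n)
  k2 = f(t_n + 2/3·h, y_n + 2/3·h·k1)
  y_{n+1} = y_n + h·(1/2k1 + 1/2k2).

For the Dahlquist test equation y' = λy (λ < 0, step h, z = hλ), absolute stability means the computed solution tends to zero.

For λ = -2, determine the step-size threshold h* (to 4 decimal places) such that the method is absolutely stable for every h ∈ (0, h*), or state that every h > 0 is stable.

On y'=λy, z=hλ:
  k1=λy_n ⇒ h·k1=z·y_n;  k2=λ(1+2/3z)y_n ⇒ h·k2=z(1+2/3z)y_n
  y_{n+1}/y_n = 1 + 1/2z + 1/2z(1+2/3z) = 1 + z + 1/3z²
  so R(z) = 1 + z + 1/3z².

Need |R(x)|<1, x<0.
x=-1.38: |R|=0.2548
R=1: x+1/3x²=0 ⇒ x=−3=-3.0000; min R=1−1/(4·1/3)=0.2500>−1
Confirm numerically:
  x=-1.879: |R|=0.29788 <1
  x=-1.705: |R|=0.26401 <1
  x=-1.451: |R|=0.25080 <1
  x=-3.413: |R|=1.46986 >1
  x=-3.410: |R|=1.46603 >1
Interval (-3.0000, 0).

(-3.0000,0); λ=-2 ⇒ h* = (3)/2 = 1.5000.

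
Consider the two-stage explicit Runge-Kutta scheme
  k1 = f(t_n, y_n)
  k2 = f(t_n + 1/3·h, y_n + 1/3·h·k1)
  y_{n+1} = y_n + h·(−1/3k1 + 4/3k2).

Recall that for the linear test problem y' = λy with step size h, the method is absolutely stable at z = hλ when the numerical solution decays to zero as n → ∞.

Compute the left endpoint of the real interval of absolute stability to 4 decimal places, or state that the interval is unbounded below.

z* = -2.2500.

Test eqn y'=λy, z=hλ:
  k1=λy_n ⇒ h·k1=z·y_n;  k2=λ(1+1/3z)y_n ⇒ h·k2=z(1+1/3z)y_n
  y_{n+1}/y_n = 1 − 1/3z + 4/3z(1+1/3z) = 1 + z + 4/9z²
  Hence R(z) = 1 + z + 4/9z².

Find x<0 with |R(x)|<1.
x=-0.56: |R|=0.5794
R=1: x+4/9x²=0 ⇒ x=−9/4=-2.2500; min R=1−1/(4·4/9)=0.4375>−1
Confirm numerically:
  x=-2.027: |R|=0.79910 <1
  x=-1.819: |R|=0.65156 <1
  x=-1.069: |R|=0.43889 <1
  x=-2.838: |R|=1.74166 >1
  x=-2.359: |R|=1.11428 >1
Interval (-2.2500, 0).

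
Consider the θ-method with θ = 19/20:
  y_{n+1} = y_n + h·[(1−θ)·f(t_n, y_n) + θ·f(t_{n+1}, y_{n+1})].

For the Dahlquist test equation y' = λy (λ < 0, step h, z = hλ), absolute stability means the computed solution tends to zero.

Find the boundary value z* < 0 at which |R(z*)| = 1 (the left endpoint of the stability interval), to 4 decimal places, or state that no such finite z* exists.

interval (−∞, 0).

On y'=λy, z=hλ:
  y_{n+1} = y_n + z·[1/20·y_n + 19/20·y_{n+1}] ⇒ (1 − 19/20z)y_{n+1} = (1 + 1/20z)y_n
  so R(z) = (1 + 1/20z)/(1 − 19/20z).

Find x<0 with |R(x)|<1.
x=-0.64: |R|=0.6020
x=-2: |R|=0.3103
x=-10: |R|=0.0476
x=-100: |R|=0.0417
θ=19/20≥1/2 ⇒ |1+1/20x|<|1−19/20x| ∀x<0 ⇒ stable on all of ℝ⁻.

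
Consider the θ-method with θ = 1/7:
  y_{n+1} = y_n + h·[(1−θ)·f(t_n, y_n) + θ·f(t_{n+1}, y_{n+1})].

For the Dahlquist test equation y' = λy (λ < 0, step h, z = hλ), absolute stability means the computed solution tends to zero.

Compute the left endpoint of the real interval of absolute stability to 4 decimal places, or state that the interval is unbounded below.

left endpoint -2.8000.

Set f=λy, z=hλ:
  y_{n+1} = y_n + z·[6/7·y_n + 1/7·y_{n+1}] ⇒ (1 − 1/7z)y_{n+1} = (1 + 6/7z)y_n
  so R(z) = (1 + 6/7z)/(1 − 1/7z).

Find x<0 with |R(x)|<1.
x=-0.46: |R|=0.5684
R=−1: 1+6/7x = −1+1/7x ⇒ -5/7x=2 ⇒ x=2/(-5/7)=-2.8000
Confirm numerically:
  x=-2.764: |R|=0.98156 <1
  x=-1.521: |R|=0.24950 <1
  x=-1.443: |R|=0.19638 <1
  x=-1.408: |R|=0.17222 <1
  x=-3.276: |R|=1.23161 >1
  x=-3.063: |R|=1.13068 >1
  x=-3.036: |R|=1.11758 >1
So |R|<1 on (-2.8000, 0).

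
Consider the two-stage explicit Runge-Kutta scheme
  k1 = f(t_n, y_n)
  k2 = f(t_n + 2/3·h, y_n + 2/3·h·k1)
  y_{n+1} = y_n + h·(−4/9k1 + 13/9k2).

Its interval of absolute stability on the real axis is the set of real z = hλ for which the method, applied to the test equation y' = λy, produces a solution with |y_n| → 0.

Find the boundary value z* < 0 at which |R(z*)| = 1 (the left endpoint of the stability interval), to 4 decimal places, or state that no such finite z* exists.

On y'=λy, z=hλ:
  k1=λy_n ⇒ h·k1=z·y_n;  k2=λ(1+2/3z)y_n ⇒ h·k2=z(1+2/3z)y_n
  y_{n+1}/y_n = 1 − 4/9z + 13/9z(1+2/3z) = 1 + z + 26/27z²
  ⇒ R(z) = 1 + z + 26/27z².

Boundary: |R(x)|=1, x<0.
x=-0.72: |R|=0.7792
R=1: x+26/27x²=0 ⇒ x=−27/26=-1.0385; min R=1−1/(4·26/27)=0.7404>−1
Confirm numerically:
  x=-0.595: |R|=0.74591 <1
  x=-0.543: |R|=0.74093 <1
  x=-0.476: |R|=0.74218 <1
  x=-1.287: |R|=1.30802 >1
  x=-1.175: |R|=1.15449 >1
Stable set (-1.0385, 0).

left endpoint -1.0385.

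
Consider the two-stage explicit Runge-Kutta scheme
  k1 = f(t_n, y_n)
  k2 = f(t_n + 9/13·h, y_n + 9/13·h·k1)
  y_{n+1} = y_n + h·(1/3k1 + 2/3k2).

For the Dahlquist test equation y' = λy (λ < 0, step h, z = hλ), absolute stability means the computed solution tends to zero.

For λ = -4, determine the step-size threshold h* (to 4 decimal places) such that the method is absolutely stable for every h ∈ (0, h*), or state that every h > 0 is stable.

On y'=λy, z=hλ:
  k1=λy_n ⇒ h·k1=z·y_n;  k2=λ(1+9/13z)y_n ⇒ h·k2=z(1+9/13z)y_n
  y_{n+1}/y_n = 1 + 1/3z + 2/3z(1+9/13z) = 1 + z + 6/13z²
  R(z) = 1 + z + 6/13z².

Boundary: |R(x)|=1, x<0.
x=-0.32: |R|=0.7273
R=1: x+6/13x²=0 ⇒ x=−13/6=-2.1667; min R=1−1/(4·6/13)=0.4583>−1
Confirm numerically:
  x=-1.935: |R|=0.79310 <1
  x=-1.697: |R|=0.63214 <1
  x=-1.485: |R|=0.53280 <1
  x=-1.433: |R|=0.51476 <1
  x=-2.704: |R|=1.67059 >1
  x=-2.279: |R|=1.11816 >1
  x=-2.196: |R|=1.02973 >1
Interval (-2.1667, 0).

(-2.1667,0); λ=-4 ⇒ h* = (13/6)/4 = 0.5417.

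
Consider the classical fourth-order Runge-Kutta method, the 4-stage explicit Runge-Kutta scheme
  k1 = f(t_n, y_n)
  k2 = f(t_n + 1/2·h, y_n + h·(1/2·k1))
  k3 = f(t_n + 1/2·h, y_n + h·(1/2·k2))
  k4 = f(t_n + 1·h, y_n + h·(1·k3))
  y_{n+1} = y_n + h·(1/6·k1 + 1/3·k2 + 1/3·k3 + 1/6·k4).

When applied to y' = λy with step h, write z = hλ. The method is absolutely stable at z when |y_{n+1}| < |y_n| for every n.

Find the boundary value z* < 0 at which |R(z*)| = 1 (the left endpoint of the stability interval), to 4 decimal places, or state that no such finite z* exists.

left endpoint -2.7853.

Test eqn y'=λy, z=hλ:
  order 4, 4-stage ⇒ R(z)=1+z+z^2/2+z^3/6+z^4/24
  (e.g. R(-1.64)=0.27106, |R|=0.27106)

Solve |R(x)|<1 on ℝ⁻.
x=-1.64: |R|=0.2711
|R(-2.89)|=1.1697 |R(-2.27)|=0.4633 |R(-0.77)|=0.4650
Bisect:
  x_lo=-3.4889 |R|=2.6928  x_hi=-0.1698 |R|=0.8439
  mid=-1.82930 |R|=0.29021 →hi
  mid=-2.65908 |R|=0.82580 →hi
  mid=-3.07397 |R|=1.52991 →lo
  mid=-2.86653 |R|=1.12954 →lo
  mid=-2.76280 |R|=0.96662 →hi
  mid=-2.81466 |R|=1.04519 →lo
  mid=-2.78873 |R|=1.00520 →lo
  mid=-2.77577 |R|=0.98573 →hi
  ...
  [-2.78549,-2.78529] ⇒ x*=-2.7853
So |R|<1 on (-2.7853, 0).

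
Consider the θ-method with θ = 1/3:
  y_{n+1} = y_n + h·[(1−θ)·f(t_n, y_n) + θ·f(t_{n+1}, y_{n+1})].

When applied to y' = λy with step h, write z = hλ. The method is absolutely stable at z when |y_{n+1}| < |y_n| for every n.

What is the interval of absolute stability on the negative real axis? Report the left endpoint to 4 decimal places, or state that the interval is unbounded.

Set f=λy, z=hλ:
  y_{n+1} = y_n + z·[2/3·y_n + 1/3·y_{n+1}] ⇒ (1 − 1/3z)y_{n+1} = (1 + 2/3z)y_n
  ⇒ R(z) = (1 + 2/3z)/(1 − 1/3z).

Find x<0 with |R(x)|<1.
x=-1.75: |R|=0.1053
R=−1: 1+2/3x = −1+1/3x ⇒ -1/3x=2 ⇒ x=2/(-1/3)=-6.0000
Confirm numerically:
  x=-4.131: |R|=0.73790 <1
  x=-3.616: |R|=0.63966 <1
  x=-3.229: |R|=0.55515 <1
  x=-6.509: |R|=1.05353 >1
  x=-6.353: |R|=1.03774 >1
  x=-6.183: |R|=1.01993 >1
Interval (-6.0000, 0).

(-6.0000, 0).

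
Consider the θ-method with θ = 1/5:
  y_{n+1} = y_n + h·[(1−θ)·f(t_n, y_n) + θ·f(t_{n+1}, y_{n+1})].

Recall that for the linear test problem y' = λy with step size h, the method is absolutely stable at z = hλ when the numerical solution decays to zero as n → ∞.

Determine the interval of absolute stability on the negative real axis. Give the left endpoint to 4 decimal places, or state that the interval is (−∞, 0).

With y'=λy (z=hλ):
  y_{n+1} = y_n + z·[4/5·y_n + 1/5·y_{n+1}] ⇒ (1 − 1/5z)y_{n+1} = (1 + 4/5z)y_n
  ⇒ R(z) = (1 + 4/5z)/(1 − 1/5z).

Need |R(x)|<1, x<0.
x=-1.65: |R|=0.2406
R=−1: 1+4/5x = −1+1/5x ⇒ -3/5x=2 ⇒ x=2/(-3/5)=-3.3333
Confirm numerically:
  x=-2.522: |R|=0.67642 <1
  x=-2.077: |R|=0.46743 <1
  x=-1.541: |R|=0.17795 <1
  x=-3.800: |R|=1.15909 >1
  x=-3.581: |R|=1.08659 >1
So |R|<1 on (-3.3333, 0).

(-3.3333, 0).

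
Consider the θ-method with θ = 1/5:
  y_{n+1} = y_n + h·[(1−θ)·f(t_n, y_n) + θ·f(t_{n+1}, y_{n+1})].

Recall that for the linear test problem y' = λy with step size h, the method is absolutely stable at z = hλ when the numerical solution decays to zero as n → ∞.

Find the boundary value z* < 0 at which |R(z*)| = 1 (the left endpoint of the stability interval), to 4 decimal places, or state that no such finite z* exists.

With y'=λy (z=hλ):
  y_{n+1} = y_n + z·[4/5·y_n + 1/5·y_{n+1}] ⇒ (1 − 1/5z)y_{n+1} = (1 + 4/5z)y_n
  R(z) = (1 + 4/5z)/(1 − 1/5z).

Boundary: |R(x)|=1, x<0.
x=-1.27: |R|=0.0128
R=−1: 1+4/5x = −1+1/5x ⇒ -3/5x=2 ⇒ x=2/(-3/5)=-3.3333
Confirm numerically:
  x=-3.148: |R|=0.93176 <1
  x=-2.692: |R|=0.74987 <1
  x=-1.881: |R|=0.36681 <1
  x=-1.761: |R|=0.30232 <1
  x=-3.572: |R|=1.08353 >1
  x=-3.402: |R|=1.02452 >1
Interval (-3.3333, 0).

z* = -3.3333.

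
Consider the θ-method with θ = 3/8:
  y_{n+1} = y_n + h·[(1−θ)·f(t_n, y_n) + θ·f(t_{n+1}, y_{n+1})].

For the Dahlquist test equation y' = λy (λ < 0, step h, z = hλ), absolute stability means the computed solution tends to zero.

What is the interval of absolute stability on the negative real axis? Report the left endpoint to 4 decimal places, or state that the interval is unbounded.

z∈(-8.0000,0).

On y'=λy, z=hλ:
  y_{n+1} = y_n + z·[5/8·y_n + 3/8·y_{n+1}] ⇒ (1 − 3/8z)y_{n+1} = (1 + 5/8z)y_n
  Hence R(z) = (1 + 5/8z)/(1 − 3/8z).

Boundary: |R(x)|=1, x<0.
x=-1.57: |R|=0.0118
R=−1: 1+5/8x = −1+3/8x ⇒ -1/4x=2 ⇒ x=2/(-1/4)=-8.0000
Confirm numerically:
  x=-6.768: |R|=0.91295 <1
  x=-5.317: |R|=0.77596 <1
  x=-5.068: |R|=0.74728 <1
  x=-8.404: |R|=1.02433 >1
  x=-8.107: |R|=1.00662 >1
Stable set (-8.0000, 0).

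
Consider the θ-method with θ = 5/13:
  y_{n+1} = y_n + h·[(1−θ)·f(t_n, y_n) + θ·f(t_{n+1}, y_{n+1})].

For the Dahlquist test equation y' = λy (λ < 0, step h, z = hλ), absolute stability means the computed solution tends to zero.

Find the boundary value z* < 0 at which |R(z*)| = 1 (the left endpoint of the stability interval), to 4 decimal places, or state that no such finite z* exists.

Test eqn y'=λy, z=hλ:
  y_{n+1} = y_n + z·[8/13·y_n + 5/13·y_{n+1}] ⇒ (1 − 5/13z)y_{n+1} = (1 + 8/13z)y_n
  ⇒ R(z) = (1 + 8/13z)/(1 − 5/13z).

Need |R(x)|<1, x<0.
x=-1.32: |R|=0.1245
R=−1: 1+8/13x = −1+5/13x ⇒ -3/13x=2 ⇒ x=2/(-3/13)=-8.6667
Confirm numerically:
  x=-8.500: |R|=0.99099 <1
  x=-7.698: |R|=0.94356 <1
  x=-4.277: |R|=0.61701 <1
  x=-9.078: |R|=1.02113 >1
  x=-8.900: |R|=1.01217 >1
Interval (-8.6667, 0).

left endpoint -8.6667.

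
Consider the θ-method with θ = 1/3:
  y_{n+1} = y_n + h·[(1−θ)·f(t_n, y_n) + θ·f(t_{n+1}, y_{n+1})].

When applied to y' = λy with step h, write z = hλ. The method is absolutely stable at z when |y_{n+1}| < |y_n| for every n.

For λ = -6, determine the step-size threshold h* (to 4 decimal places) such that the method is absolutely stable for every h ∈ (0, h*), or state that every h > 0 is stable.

(-6.0000,0); λ=-6 ⇒ h* = (6)/6 = 1.0000.

On y'=λy, z=hλ:
  y_{n+1} = y_n + z·[2/3·y_n + 1/3·y_{n+1}] ⇒ (1 − 1/3z)y_{n+1} = (1 + 2/3z)y_n
  ⇒ R(z) = (1 + 2/3z)/(1 − 1/3z).

Boundary: |R(x)|=1, x<0.
x=-0.53: |R|=0.5496
R=−1: 1+2/3x = −1+1/3x ⇒ -1/3x=2 ⇒ x=2/(-1/3)=-6.0000
Confirm numerically:
  x=-4.819: |R|=0.84896 <1
  x=-2.704: |R|=0.42216 <1
  x=-2.472: |R|=0.35526 <1
  x=-6.171: |R|=1.01865 >1
  x=-6.105: |R|=1.01153 >1
  x=-6.026: |R|=1.00288 >1
So |R|<1 on (-6.0000, 0).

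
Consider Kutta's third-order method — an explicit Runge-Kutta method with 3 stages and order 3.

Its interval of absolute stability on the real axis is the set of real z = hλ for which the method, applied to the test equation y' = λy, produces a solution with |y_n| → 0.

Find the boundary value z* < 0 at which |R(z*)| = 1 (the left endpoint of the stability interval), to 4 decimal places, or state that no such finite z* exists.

With y'=λy (z=hλ):
  order 3, 3-stage ⇒ R(z)=1+z+z^2/2+z^3/6
  (e.g. R(-0.88)=0.39362, |R|=0.39362)

Find x<0 with |R(x)|<1.
x=-0.88: |R|=0.3936
|R(-2.91)|=1.7830 |R(-1.14)|=0.2629 |R(-0.81)|=0.4295
Bisect:
  x_lo=-3.2008 |R|=2.5436  x_hi=-0.1905 |R|=0.8265
  mid=-1.69563 |R|=0.07058 →hi
  mid=-2.44820 |R|=0.89699 →hi
  mid=-2.82449 |R|=1.59113 →lo
  mid=-2.63635 |R|=1.21510 →lo
  mid=-2.54228 |R|=1.04922 →lo
  mid=-2.49524 |R|=0.97145 →hi
  mid=-2.51876 |R|=1.00991 →lo
  mid=-2.50700 |R|=0.99058 →hi
  mid=-2.51288 |R|=1.00022 →lo
  mid=-2.50994 |R|=0.99539 →hi
  ...
  [-2.51288,-2.51270] ⇒ x*=-2.5127
Stable set (-2.5127, 0).

left endpoint -2.5127.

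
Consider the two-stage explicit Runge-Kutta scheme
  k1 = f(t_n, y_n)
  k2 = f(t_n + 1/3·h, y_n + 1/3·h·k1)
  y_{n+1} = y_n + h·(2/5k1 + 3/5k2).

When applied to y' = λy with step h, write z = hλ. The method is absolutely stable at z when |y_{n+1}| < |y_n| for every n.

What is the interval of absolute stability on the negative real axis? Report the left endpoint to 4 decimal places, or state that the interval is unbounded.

Test eqn y'=λy, z=hλ:
  k1=λy_n ⇒ h·k1=z·y_n;  k2=λ(1+1/3z)y_n ⇒ h·k2=z(1+1/3z)y_n
  y_{n+1}/y_n = 1 + 2/5z + 3/5z(1+1/3z) = 1 + z + 1/5z²
  Hence R(z) = 1 + z + 1/5z².

Solve |R(x)|<1 on ℝ⁻.
x=-0.74: |R|=0.3695
R=1: x+1/5x²=0 ⇒ x=−5=-5.0000; min R=1−1/(4·1/5)=-0.2500>−1
Confirm numerically:
  x=-4.383: |R|=0.45914 <1
  x=-4.341: |R|=0.42786 <1
  x=-3.375: |R|=0.09687 <1
  x=-3.144: |R|=0.16705 <1
  x=-5.308: |R|=1.32697 >1
  x=-5.023: |R|=1.02311 >1
So |R|<1 on (-5.0000, 0).

(-5.0000, 0).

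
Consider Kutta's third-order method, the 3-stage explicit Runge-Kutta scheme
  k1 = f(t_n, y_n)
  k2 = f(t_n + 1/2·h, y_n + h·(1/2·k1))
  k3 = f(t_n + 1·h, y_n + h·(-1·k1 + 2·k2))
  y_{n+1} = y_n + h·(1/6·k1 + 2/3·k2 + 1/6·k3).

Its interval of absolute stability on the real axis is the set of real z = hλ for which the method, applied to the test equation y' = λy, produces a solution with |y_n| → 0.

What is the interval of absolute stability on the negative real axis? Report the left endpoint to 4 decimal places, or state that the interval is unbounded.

z∈(-2.5127,0).

With y'=λy (z=hλ):
  order 3, 3-stage ⇒ R(z)=1+z+z^2/2+z^3/6
  (e.g. R(-0.39)=0.67616, |R|=0.67616)

Solve |R(x)|<1 on ℝ⁻.
x=-0.39: |R|=0.6762
|R(-2.91)|=1.7830 |R(-2.48)|=0.9470 |R(-1.37)|=0.1399
Bisect:
  x_lo=-3.1733 |R|=2.4640  x_hi=-0.2902 |R|=0.7479
  mid=-1.73171 |R|=0.09781 →hi
  mid=-2.45249 |R|=0.90363 →hi
  mid=-2.81288 |R|=1.56611 →lo
  mid=-2.63268 |R|=1.20836 →lo
  mid=-2.54258 |R|=1.04974 →lo
  mid=-2.49753 |R|=0.97517 →hi
  mid=-2.52006 |R|=1.01207 →lo
  mid=-2.50880 |R|=0.99352 →hi
  mid=-2.51443 |R|=1.00277 →lo
  ...
  [-2.51284,-2.51267] ⇒ x*=-2.5127
Stable set (-2.5127, 0).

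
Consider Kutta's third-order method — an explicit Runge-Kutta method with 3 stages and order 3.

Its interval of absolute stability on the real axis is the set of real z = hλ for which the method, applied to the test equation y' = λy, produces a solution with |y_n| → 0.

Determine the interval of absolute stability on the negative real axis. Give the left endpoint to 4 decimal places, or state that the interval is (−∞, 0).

(-2.5127, 0).

Test eqn y'=λy, z=hλ:
  order 3, 3-stage ⇒ R(z)=1+z+z^2/2+z^3/6
  (e.g. R(-0.34)=0.71125, |R|=0.71125)

Find x<0 with |R(x)|<1.
x=-0.34: |R|=0.7112
|R(-2.21)|=0.5669 |R(-1.46)|=0.0871 |R(-1.19)|=0.2372
Bisect:
  x_lo=-3.0673 |R|=2.1727  x_hi=-0.3740 |R|=0.6872
  mid=-1.72062 |R|=0.08935 →hi
  mid=-2.39395 |R|=0.81507 →hi
  mid=-2.73061 |R|=1.39583 →lo
  mid=-2.56228 |R|=1.08332 →lo
  mid=-2.47811 |R|=0.94396 →hi
  mid=-2.52019 |R|=1.01229 →lo
  mid=-2.49915 |R|=0.97779 →hi
  ...
  [-2.51280,-2.51263] ⇒ x*=-2.5127
Stable set (-2.5127, 0).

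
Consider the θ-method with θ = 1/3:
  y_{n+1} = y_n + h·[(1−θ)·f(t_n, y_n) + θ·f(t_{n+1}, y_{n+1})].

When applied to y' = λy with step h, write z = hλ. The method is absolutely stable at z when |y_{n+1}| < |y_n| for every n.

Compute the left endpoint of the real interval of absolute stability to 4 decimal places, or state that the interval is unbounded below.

z* = -6.0000.

Set f=λy, z=hλ:
  y_{n+1} = y_n + z·[2/3·y_n + 1/3·y_{n+1}] ⇒ (1 − 1/3z)y_{n+1} = (1 + 2/3z)y_n
  so R(z) = (1 + 2/3z)/(1 − 1/3z).

Boundary: |R(x)|=1, x<0.
x=-0.66: |R|=0.4590
R=−1: 1+2/3x = −1+1/3x ⇒ -1/3x=2 ⇒ x=2/(-1/3)=-6.0000
Confirm numerically:
  x=-5.072: |R|=0.88503 <1
  x=-2.937: |R|=0.48408 <1
  x=-2.888: |R|=0.47147 <1
  x=-6.138: |R|=1.01510 >1
  x=-6.052: |R|=1.00574 >1
Stable set (-6.0000, 0).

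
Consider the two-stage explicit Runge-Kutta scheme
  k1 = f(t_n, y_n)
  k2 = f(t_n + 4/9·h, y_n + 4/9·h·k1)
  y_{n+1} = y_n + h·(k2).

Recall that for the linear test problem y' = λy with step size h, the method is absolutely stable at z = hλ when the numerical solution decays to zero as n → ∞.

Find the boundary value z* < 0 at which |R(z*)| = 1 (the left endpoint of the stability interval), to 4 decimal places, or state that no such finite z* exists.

With y'=λy (z=hλ):
  k1=λy_n ⇒ h·k1=z·y_n;  k2=λ(1+4/9z)y_n ⇒ h·k2=z(1+4/9z)y_n
  y_{n+1}/y_n = 1 + z(1+4/9z) = 1 + z + 4/9z²
  so R(z) = 1 + z + 4/9z².

Solve |R(x)|<1 on ℝ⁻.
x=-0.73: |R|=0.5068
R=1: x+4/9x²=0 ⇒ x=−9/4=-2.2500; min R=1−1/(4·4/9)=0.4375>−1
Confirm numerically:
  x=-2.034: |R|=0.80474 <1
  x=-1.742: |R|=0.60670 <1
  x=-1.457: |R|=0.48649 <1
  x=-2.575: |R|=1.37194 >1
  x=-2.497: |R|=1.27412 >1
Stable set (-2.2500, 0).

z* = -2.2500.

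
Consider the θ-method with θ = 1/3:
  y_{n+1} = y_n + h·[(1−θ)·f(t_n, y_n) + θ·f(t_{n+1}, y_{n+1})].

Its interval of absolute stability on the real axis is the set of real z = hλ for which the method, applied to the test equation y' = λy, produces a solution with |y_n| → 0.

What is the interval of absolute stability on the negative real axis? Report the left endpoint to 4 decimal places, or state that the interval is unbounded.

With y'=λy (z=hλ):
  y_{n+1} = y_n + z·[2/3·y_n + 1/3·y_{n+1}] ⇒ (1 − 1/3z)y_{n+1} = (1 + 2/3z)y_n
  Hence R(z) = (1 + 2/3z)/(1 − 1/3z).

Find x<0 with |R(x)|<1.
x=-0.65: |R|=0.4658
R=−1: 1+2/3x = −1+1/3x ⇒ -1/3x=2 ⇒ x=2/(-1/3)=-6.0000
Confirm numerically:
  x=-5.374: |R|=0.92524 <1
  x=-5.132: |R|=0.89326 <1
  x=-4.225: |R|=0.75433 <1
  x=-3.724: |R|=0.66151 <1
  x=-6.370: |R|=1.03949 >1
  x=-6.097: |R|=1.01066 >1
Interval (-6.0000, 0).

(-6.0000, 0).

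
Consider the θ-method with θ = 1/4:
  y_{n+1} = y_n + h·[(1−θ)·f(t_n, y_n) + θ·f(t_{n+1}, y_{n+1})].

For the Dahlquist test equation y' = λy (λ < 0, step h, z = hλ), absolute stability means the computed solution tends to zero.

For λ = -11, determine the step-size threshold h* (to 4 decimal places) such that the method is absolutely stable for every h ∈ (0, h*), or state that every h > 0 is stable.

(-4.0000,0); λ=-11 ⇒ h* = (4)/11 = 0.3636.

Test eqn y'=λy, z=hλ:
  y_{n+1} = y_n + z·[3/4·y_n + 1/4·y_{n+1}] ⇒ (1 − 1/4z)y_{n+1} = (1 + 3/4z)y_n
  ⇒ R(z) = (1 + 3/4z)/(1 − 1/4z).

Solve |R(x)|<1 on ℝ⁻.
x=-1.17: |R|=0.0948
R=−1: 1+3/4x = −1+1/4x ⇒ -1/2x=2 ⇒ x=2/(-1/2)=-4.0000
Confirm numerically:
  x=-3.335: |R|=0.81868 <1
  x=-3.162: |R|=0.76599 <1
  x=-2.704: |R|=0.61337 <1
  x=-4.129: |R|=1.03174 >1
  x=-4.116: |R|=1.02859 >1
Stable set (-4.0000, 0).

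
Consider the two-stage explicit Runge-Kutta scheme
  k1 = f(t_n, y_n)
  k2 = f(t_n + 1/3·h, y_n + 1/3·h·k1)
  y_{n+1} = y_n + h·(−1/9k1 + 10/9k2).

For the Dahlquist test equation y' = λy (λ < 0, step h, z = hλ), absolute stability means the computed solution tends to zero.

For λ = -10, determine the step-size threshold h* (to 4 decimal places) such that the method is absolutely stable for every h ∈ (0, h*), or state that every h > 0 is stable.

(-2.7000,0); λ=-10 ⇒ h* = (27/10)/10 = 0.2700.

With y'=λy (z=hλ):
  k1=λy_n ⇒ h·k1=z·y_n;  k2=λ(1+1/3z)y_n ⇒ h·k2=z(1+1/3z)y_n
  y_{n+1}/y_n = 1 − 1/9z + 10/9z(1+1/3z) = 1 + z + 10/27z²
  R(z) = 1 + z + 10/27z².

Boundary: |R(x)|=1, x<0.
x=-1.25: |R|=0.3287
R=1: x+10/27x²=0 ⇒ x=−27/10=-2.7000; min R=1−1/(4·10/27)=0.3250>−1
Confirm numerically:
  x=-2.538: |R|=0.84772 <1
  x=-1.349: |R|=0.32500 <1
  x=-1.233: |R|=0.33007 <1
  x=-3.128: |R|=1.49585 >1
  x=-2.783: |R|=1.08555 >1
  x=-2.766: |R|=1.06761 >1
Interval (-2.7000, 0).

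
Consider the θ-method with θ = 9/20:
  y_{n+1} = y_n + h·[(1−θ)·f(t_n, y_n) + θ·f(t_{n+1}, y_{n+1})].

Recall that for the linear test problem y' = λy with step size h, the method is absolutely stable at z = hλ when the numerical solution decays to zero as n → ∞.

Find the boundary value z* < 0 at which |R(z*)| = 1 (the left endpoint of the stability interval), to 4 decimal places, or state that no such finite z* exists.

With y'=λy (z=hλ):
  y_{n+1} = y_n + z·[11/20·y_n + 9/20·y_{n+1}] ⇒ (1 − 9/20z)y_{n+1} = (1 + 11/20z)y_n
  ⇒ R(z) = (1 + 11/20z)/(1 − 9/20z).

Solve |R(x)|<1 on ℝ⁻.
x=-0.89: |R|=0.3645
R=−1: 1+11/20x = −1+9/20x ⇒ -1/10x=2 ⇒ x=2/(-1/10)=-20.0000
Confirm numerically:
  x=-16.406: |R|=0.95713 <1
  x=-14.364: |R|=0.92449 <1
  x=-13.952: |R|=0.91690 <1
  x=-11.833: |R|=0.87087 <1
  x=-20.261: |R|=1.00258 >1
  x=-20.154: |R|=1.00153 >1
  x=-20.132: |R|=1.00131 >1
Stable set (-20.0000, 0).

left endpoint -20.0000.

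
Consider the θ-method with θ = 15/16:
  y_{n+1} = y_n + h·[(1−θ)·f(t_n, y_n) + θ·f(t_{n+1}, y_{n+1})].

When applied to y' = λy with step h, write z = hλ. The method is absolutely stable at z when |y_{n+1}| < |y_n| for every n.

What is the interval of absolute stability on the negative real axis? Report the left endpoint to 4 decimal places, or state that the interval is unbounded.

On y'=λy, z=hλ:
  y_{n+1} = y_n + z·[1/16·y_n + 15/16·y_{n+1}] ⇒ (1 − 15/16z)y_{n+1} = (1 + 1/16z)y_n
  Hence R(z) = (1 + 1/16z)/(1 − 15/16z).

Need |R(x)|<1, x<0.
x=-0.93: |R|=0.5032
x=-2: |R|=0.3043
x=-10: |R|=0.0361
x=-100: |R|=0.0554
θ=15/16≥1/2 ⇒ |1+1/16x|<|1−15/16x| ∀x<0 ⇒ interval (−∞,0).

unbounded; (−∞, 0).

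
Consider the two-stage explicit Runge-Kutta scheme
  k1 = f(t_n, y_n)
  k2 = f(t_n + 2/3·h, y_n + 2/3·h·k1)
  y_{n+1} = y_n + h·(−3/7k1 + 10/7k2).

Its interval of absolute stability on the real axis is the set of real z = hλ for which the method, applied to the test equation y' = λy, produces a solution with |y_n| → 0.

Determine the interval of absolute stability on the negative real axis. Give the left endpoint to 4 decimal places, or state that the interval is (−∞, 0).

With y'=λy (z=hλ):
  k1=λy_n ⇒ h·k1=z·y_n;  k2=λ(1+2/3z)y_n ⇒ h·k2=z(1+2/3z)y_n
  y_{n+1}/y_n = 1 − 3/7z + 10/7z(1+2/3z) = 1 + z + 20/21z²
  ⇒ R(z) = 1 + z + 20/21z².

Solve |R(x)|<1 on ℝ⁻.
x=-0.93: |R|=0.8937
R=1: x+20/21x²=0 ⇒ x=−21/20=-1.0500; min R=1−1/(4·20/21)=0.7375>−1
Confirm numerically:
  x=-0.961: |R|=0.91854 <1
  x=-0.913: |R|=0.88088 <1
  x=-0.808: |R|=0.81378 <1
  x=-0.790: |R|=0.80438 <1
  x=-1.444: |R|=1.54184 >1
  x=-1.414: |R|=1.49019 >1
Interval (-1.0500, 0).

(-1.0500, 0).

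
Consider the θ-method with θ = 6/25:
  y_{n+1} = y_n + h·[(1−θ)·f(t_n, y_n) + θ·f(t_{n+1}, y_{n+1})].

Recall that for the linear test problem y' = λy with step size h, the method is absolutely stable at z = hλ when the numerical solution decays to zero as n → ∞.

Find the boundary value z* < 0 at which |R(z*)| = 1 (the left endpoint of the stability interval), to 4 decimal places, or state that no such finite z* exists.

Test eqn y'=λy, z=hλ:
  y_{n+1} = y_n + z·[19/25·y_n + 6/25·y_{n+1}] ⇒ (1 − 6/25z)y_{n+1} = (1 + 19/25z)y_n
  so R(z) = (1 + 19/25z)/(1 − 6/25z).

Need |R(x)|<1, x<0.
x=-1.42: |R|=0.0591
R=−1: 1+19/25x = −1+6/25x ⇒ -13/25x=2 ⇒ x=2/(-13/25)=-3.8462
Confirm numerically:
  x=-3.338: |R|=0.85329 <1
  x=-2.803: |R|=0.67571 <1
  x=-2.221: |R|=0.44876 <1
  x=-2.097: |R|=0.39495 <1
  x=-4.171: |R|=1.08442 >1
  x=-3.903: |R|=1.01526 >1
  x=-3.877: |R|=1.00831 >1
Interval (-3.8462, 0).

z* = -3.8462.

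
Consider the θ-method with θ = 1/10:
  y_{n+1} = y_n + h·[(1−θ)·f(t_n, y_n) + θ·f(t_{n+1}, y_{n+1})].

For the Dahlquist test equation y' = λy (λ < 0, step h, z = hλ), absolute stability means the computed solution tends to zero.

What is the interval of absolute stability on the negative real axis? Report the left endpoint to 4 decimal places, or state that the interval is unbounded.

z∈(-2.5000,0).

With y'=λy (z=hλ):
  y_{n+1} = y_n + z·[9/10·y_n + 1/10·y_{n+1}] ⇒ (1 − 1/10z)y_{n+1} = (1 + 9/10z)y_n
  so R(z) = (1 + 9/10z)/(1 − 1/10z).

Boundary: |R(x)|=1, x<0.
x=-0.6: |R|=0.4340
R=−1: 1+9/10x = −1+1/10x ⇒ -4/5x=2 ⇒ x=2/(-4/5)=-2.5000
Confirm numerically:
  x=-1.896: |R|=0.59381 <1
  x=-1.724: |R|=0.47049 <1
  x=-1.276: |R|=0.13161 <1
  x=-1.128: |R|=0.01366 <1
  x=-3.020: |R|=1.31951 >1
  x=-2.786: |R|=1.17895 >1
Interval (-2.5000, 0).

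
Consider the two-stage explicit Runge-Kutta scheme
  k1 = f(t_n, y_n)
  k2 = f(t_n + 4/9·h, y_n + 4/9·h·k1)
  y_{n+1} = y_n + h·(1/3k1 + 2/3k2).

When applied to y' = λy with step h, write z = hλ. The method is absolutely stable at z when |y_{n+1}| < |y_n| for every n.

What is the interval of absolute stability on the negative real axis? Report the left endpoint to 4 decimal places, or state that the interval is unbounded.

(-3.3750, 0).

With y'=λy (z=hλ):
  k1=λy_n ⇒ h·k1=z·y_n;  k2=λ(1+4/9z)y_n ⇒ h·k2=z(1+4/9z)y_n
  y_{n+1}/y_n = 1 + 1/3z + 2/3z(1+4/9z) = 1 + z + 8/27z²
  R(z) = 1 + z + 8/27z².

Solve |R(x)|<1 on ℝ⁻.
x=-0.98: |R|=0.3046
R=1: x+8/27x²=0 ⇒ x=−27/8=-3.3750; min R=1−1/(4·8/27)=0.1562>−1
Confirm numerically:
  x=-2.737: |R|=0.48261 <1
  x=-1.774: |R|=0.15847 <1
  x=-1.388: |R|=0.18283 <1
  x=-3.606: |R|=1.24681 >1
  x=-3.587: |R|=1.22532 >1
  x=-3.492: |R|=1.12106 >1
Stable set (-3.3750, 0).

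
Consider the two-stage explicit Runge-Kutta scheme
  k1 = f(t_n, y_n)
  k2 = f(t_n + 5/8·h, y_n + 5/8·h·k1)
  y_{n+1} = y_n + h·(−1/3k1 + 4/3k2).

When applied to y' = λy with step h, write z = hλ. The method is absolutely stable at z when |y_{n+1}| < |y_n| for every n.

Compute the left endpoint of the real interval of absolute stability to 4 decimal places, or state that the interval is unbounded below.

Test eqn y'=λy, z=hλ:
  k1=λy_n ⇒ h·k1=z·y_n;  k2=λ(1+5/8z)y_n ⇒ h·k2=z(1+5/8z)y_n
  y_{n+1}/y_n = 1 − 1/3z + 4/3z(1+5/8z) = 1 + z + 5/6z²
  Hence R(z) = 1 + z + 5/6z².

Need |R(x)|<1, x<0.
x=-0.63: |R|=0.7007
R=1: x+5/6x²=0 ⇒ x=−6/5=-1.2000; min R=1−1/(4·5/6)=0.7000>−1
Confirm numerically:
  x=-0.943: |R|=0.79804 <1
  x=-0.794: |R|=0.73136 <1
  x=-0.683: |R|=0.70574 <1
  x=-0.635: |R|=0.70102 <1
  x=-1.628: |R|=1.58065 >1
  x=-1.274: |R|=1.07856 >1
  x=-1.263: |R|=1.06631 >1
Interval (-1.2000, 0).

left endpoint -1.2000.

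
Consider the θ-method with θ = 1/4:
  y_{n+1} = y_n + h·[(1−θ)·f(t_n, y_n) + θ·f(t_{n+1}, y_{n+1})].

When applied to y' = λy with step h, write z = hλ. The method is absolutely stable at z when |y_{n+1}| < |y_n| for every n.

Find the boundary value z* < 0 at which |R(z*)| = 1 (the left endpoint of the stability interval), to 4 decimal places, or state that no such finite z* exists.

Test eqn y'=λy, z=hλ:
  y_{n+1} = y_n + z·[3/4·y_n + 1/4·y_{n+1}] ⇒ (1 − 1/4z)y_{n+1} = (1 + 3/4z)y_n
  ⇒ R(z) = (1 + 3/4z)/(1 − 1/4z).

Find x<0 with |R(x)|<1.
x=-0.95: |R|=0.2323
R=−1: 1+3/4x = −1+1/4x ⇒ -1/2x=2 ⇒ x=2/(-1/2)=-4.0000
Confirm numerically:
  x=-3.659: |R|=0.91095 <1
  x=-2.591: |R|=0.57245 <1
  x=-2.243: |R|=0.43713 <1
  x=-1.668: |R|=0.17713 <1
  x=-4.455: |R|=1.10763 >1
  x=-4.346: |R|=1.08291 >1
  x=-4.195: |R|=1.04759 >1
Interval (-4.0000, 0).

left endpoint -4.0000.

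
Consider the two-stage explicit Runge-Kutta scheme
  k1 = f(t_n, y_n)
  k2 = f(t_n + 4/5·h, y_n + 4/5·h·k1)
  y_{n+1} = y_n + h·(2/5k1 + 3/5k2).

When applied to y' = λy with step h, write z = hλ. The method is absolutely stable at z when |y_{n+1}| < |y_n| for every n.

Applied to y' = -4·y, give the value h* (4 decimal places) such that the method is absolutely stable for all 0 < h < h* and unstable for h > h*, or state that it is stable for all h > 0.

(-2.0833,0); λ=-4 ⇒ h* = (25/12)/4 = 0.5208.

Test eqn y'=λy, z=hλ:
  k1=λy_n ⇒ h·k1=z·y_n;  k2=λ(1+4/5z)y_n ⇒ h·k2=z(1+4/5z)y_n
  y_{n+1}/y_n = 1 + 2/5z + 3/5z(1+4/5z) = 1 + z + 12/25z²
  so R(z) = 1 + z + 12/25z².

Boundary: |R(x)|=1, x<0.
x=-0.37: |R|=0.6957
R=1: x+12/25x²=0 ⇒ x=−25/12=-2.0833; min R=1−1/(4·12/25)=0.4792>−1
Confirm numerically:
  x=-1.565: |R|=0.61063 <1
  x=-0.905: |R|=0.48813 <1
  x=-0.834: |R|=0.49987 <1
  x=-2.560: |R|=1.58573 >1
  x=-2.344: |R|=1.29328 >1
  x=-2.135: |R|=1.05295 >1
Stable set (-2.0833, 0).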